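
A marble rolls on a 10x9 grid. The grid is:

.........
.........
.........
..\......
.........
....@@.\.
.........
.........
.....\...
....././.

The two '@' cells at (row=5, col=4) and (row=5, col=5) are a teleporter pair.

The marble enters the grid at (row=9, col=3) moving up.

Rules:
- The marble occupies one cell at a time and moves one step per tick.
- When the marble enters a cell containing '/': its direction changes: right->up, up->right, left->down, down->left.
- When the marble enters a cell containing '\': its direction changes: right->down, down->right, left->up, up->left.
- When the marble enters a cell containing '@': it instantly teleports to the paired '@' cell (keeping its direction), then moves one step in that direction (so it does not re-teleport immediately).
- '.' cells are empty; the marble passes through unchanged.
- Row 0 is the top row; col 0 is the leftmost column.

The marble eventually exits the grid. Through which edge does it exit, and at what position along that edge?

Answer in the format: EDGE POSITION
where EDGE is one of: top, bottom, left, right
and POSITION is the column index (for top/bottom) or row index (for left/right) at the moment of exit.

Answer: top 3

Derivation:
Step 1: enter (9,3), '.' pass, move up to (8,3)
Step 2: enter (8,3), '.' pass, move up to (7,3)
Step 3: enter (7,3), '.' pass, move up to (6,3)
Step 4: enter (6,3), '.' pass, move up to (5,3)
Step 5: enter (5,3), '.' pass, move up to (4,3)
Step 6: enter (4,3), '.' pass, move up to (3,3)
Step 7: enter (3,3), '.' pass, move up to (2,3)
Step 8: enter (2,3), '.' pass, move up to (1,3)
Step 9: enter (1,3), '.' pass, move up to (0,3)
Step 10: enter (0,3), '.' pass, move up to (-1,3)
Step 11: at (-1,3) — EXIT via top edge, pos 3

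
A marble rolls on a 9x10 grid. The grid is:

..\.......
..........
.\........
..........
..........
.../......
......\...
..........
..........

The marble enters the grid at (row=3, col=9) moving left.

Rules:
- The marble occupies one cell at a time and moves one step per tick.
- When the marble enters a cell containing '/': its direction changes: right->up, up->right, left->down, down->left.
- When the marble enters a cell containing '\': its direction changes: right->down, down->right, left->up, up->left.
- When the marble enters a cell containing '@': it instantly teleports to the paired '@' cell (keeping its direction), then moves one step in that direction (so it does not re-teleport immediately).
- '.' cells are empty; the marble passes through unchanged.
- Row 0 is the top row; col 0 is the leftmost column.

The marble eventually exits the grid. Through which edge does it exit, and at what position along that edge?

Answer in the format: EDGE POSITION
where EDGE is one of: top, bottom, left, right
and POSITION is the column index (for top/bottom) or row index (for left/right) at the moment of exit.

Answer: left 3

Derivation:
Step 1: enter (3,9), '.' pass, move left to (3,8)
Step 2: enter (3,8), '.' pass, move left to (3,7)
Step 3: enter (3,7), '.' pass, move left to (3,6)
Step 4: enter (3,6), '.' pass, move left to (3,5)
Step 5: enter (3,5), '.' pass, move left to (3,4)
Step 6: enter (3,4), '.' pass, move left to (3,3)
Step 7: enter (3,3), '.' pass, move left to (3,2)
Step 8: enter (3,2), '.' pass, move left to (3,1)
Step 9: enter (3,1), '.' pass, move left to (3,0)
Step 10: enter (3,0), '.' pass, move left to (3,-1)
Step 11: at (3,-1) — EXIT via left edge, pos 3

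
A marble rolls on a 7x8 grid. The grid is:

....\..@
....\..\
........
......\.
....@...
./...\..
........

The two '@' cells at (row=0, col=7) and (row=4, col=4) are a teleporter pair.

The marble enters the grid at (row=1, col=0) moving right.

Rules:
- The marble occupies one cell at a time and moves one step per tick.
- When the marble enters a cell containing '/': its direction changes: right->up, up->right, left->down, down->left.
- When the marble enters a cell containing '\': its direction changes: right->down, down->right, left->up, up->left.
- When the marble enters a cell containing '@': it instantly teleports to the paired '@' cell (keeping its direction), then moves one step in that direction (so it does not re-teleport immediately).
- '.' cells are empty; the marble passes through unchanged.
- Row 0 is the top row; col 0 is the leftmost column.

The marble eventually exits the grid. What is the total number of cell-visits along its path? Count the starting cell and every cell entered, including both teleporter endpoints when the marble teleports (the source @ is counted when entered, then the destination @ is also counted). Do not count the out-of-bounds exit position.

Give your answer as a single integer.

Answer: 10

Derivation:
Step 1: enter (1,0), '.' pass, move right to (1,1)
Step 2: enter (1,1), '.' pass, move right to (1,2)
Step 3: enter (1,2), '.' pass, move right to (1,3)
Step 4: enter (1,3), '.' pass, move right to (1,4)
Step 5: enter (1,4), '\' deflects right->down, move down to (2,4)
Step 6: enter (2,4), '.' pass, move down to (3,4)
Step 7: enter (3,4), '.' pass, move down to (4,4)
Step 8: enter (4,4), '@' teleport (4,4)->(0,7), also enter (0,7), move down to (1,7)
Step 9: enter (1,7), '\' deflects down->right, move right to (1,8)
Step 10: at (1,8) — EXIT via right edge, pos 1
Path length (cell visits): 10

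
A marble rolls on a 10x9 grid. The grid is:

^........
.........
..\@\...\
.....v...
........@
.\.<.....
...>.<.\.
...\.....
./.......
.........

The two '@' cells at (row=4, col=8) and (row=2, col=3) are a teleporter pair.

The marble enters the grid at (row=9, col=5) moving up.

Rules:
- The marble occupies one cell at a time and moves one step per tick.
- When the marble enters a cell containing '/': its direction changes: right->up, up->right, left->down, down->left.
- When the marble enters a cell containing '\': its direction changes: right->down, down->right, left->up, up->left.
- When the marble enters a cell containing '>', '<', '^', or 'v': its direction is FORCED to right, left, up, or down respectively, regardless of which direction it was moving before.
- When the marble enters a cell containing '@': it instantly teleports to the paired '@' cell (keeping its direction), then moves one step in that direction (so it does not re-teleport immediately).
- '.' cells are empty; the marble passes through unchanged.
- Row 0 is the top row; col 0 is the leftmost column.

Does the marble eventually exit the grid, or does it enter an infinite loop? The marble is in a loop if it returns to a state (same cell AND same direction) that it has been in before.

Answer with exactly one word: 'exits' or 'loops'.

Answer: loops

Derivation:
Step 1: enter (9,5), '.' pass, move up to (8,5)
Step 2: enter (8,5), '.' pass, move up to (7,5)
Step 3: enter (7,5), '.' pass, move up to (6,5)
Step 4: enter (6,5), '<' forces up->left, move left to (6,4)
Step 5: enter (6,4), '.' pass, move left to (6,3)
Step 6: enter (6,3), '>' forces left->right, move right to (6,4)
Step 7: enter (6,4), '.' pass, move right to (6,5)
Step 8: enter (6,5), '<' forces right->left, move left to (6,4)
Step 9: at (6,4) dir=left — LOOP DETECTED (seen before)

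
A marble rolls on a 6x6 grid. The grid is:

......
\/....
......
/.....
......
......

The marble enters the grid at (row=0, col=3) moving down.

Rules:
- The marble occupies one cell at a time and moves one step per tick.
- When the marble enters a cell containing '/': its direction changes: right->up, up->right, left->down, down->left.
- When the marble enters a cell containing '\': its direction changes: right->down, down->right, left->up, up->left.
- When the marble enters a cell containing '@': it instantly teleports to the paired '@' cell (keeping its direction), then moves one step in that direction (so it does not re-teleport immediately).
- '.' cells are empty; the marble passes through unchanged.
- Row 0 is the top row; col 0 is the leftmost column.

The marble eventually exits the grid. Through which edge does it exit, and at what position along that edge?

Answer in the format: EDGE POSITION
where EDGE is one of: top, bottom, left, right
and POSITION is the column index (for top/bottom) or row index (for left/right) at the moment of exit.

Answer: bottom 3

Derivation:
Step 1: enter (0,3), '.' pass, move down to (1,3)
Step 2: enter (1,3), '.' pass, move down to (2,3)
Step 3: enter (2,3), '.' pass, move down to (3,3)
Step 4: enter (3,3), '.' pass, move down to (4,3)
Step 5: enter (4,3), '.' pass, move down to (5,3)
Step 6: enter (5,3), '.' pass, move down to (6,3)
Step 7: at (6,3) — EXIT via bottom edge, pos 3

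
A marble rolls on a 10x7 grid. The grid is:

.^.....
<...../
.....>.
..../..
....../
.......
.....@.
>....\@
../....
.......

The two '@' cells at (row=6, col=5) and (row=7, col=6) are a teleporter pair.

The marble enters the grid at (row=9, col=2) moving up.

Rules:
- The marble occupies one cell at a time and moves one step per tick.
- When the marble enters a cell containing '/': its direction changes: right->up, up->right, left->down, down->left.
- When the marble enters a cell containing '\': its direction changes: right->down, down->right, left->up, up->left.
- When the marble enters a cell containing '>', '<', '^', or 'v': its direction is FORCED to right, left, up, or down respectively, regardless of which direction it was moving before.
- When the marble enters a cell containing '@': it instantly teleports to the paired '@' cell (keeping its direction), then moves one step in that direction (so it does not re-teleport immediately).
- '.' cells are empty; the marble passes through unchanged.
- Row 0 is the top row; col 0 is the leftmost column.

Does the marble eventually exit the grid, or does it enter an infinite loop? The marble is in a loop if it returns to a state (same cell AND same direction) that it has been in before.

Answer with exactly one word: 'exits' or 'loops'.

Answer: exits

Derivation:
Step 1: enter (9,2), '.' pass, move up to (8,2)
Step 2: enter (8,2), '/' deflects up->right, move right to (8,3)
Step 3: enter (8,3), '.' pass, move right to (8,4)
Step 4: enter (8,4), '.' pass, move right to (8,5)
Step 5: enter (8,5), '.' pass, move right to (8,6)
Step 6: enter (8,6), '.' pass, move right to (8,7)
Step 7: at (8,7) — EXIT via right edge, pos 8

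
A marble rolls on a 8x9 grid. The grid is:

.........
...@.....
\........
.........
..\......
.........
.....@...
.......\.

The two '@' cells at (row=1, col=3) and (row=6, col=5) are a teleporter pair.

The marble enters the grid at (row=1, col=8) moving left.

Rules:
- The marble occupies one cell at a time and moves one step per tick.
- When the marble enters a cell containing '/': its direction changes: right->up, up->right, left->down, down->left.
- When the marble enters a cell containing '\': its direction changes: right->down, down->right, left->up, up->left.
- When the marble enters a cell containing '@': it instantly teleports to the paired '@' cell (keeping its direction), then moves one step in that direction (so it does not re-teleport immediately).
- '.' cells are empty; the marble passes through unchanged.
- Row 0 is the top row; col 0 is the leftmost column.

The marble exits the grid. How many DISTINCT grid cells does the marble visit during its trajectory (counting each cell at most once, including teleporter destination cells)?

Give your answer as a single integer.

Step 1: enter (1,8), '.' pass, move left to (1,7)
Step 2: enter (1,7), '.' pass, move left to (1,6)
Step 3: enter (1,6), '.' pass, move left to (1,5)
Step 4: enter (1,5), '.' pass, move left to (1,4)
Step 5: enter (1,4), '.' pass, move left to (1,3)
Step 6: enter (1,3), '@' teleport (1,3)->(6,5), also enter (6,5), move left to (6,4)
Step 7: enter (6,4), '.' pass, move left to (6,3)
Step 8: enter (6,3), '.' pass, move left to (6,2)
Step 9: enter (6,2), '.' pass, move left to (6,1)
Step 10: enter (6,1), '.' pass, move left to (6,0)
Step 11: enter (6,0), '.' pass, move left to (6,-1)
Step 12: at (6,-1) — EXIT via left edge, pos 6
Distinct cells visited: 12 (path length 12)

Answer: 12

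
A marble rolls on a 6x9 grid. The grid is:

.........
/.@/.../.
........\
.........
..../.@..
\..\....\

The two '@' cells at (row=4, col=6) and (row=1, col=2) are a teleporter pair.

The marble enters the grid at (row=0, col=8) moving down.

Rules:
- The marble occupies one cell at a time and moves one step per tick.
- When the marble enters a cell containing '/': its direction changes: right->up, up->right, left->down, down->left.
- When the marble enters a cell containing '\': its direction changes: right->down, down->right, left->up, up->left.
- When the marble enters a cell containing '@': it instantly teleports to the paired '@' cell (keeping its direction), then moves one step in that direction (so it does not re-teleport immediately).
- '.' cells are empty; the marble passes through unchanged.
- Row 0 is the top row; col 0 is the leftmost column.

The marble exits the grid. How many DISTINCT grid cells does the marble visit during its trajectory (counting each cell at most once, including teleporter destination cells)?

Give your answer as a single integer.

Answer: 3

Derivation:
Step 1: enter (0,8), '.' pass, move down to (1,8)
Step 2: enter (1,8), '.' pass, move down to (2,8)
Step 3: enter (2,8), '\' deflects down->right, move right to (2,9)
Step 4: at (2,9) — EXIT via right edge, pos 2
Distinct cells visited: 3 (path length 3)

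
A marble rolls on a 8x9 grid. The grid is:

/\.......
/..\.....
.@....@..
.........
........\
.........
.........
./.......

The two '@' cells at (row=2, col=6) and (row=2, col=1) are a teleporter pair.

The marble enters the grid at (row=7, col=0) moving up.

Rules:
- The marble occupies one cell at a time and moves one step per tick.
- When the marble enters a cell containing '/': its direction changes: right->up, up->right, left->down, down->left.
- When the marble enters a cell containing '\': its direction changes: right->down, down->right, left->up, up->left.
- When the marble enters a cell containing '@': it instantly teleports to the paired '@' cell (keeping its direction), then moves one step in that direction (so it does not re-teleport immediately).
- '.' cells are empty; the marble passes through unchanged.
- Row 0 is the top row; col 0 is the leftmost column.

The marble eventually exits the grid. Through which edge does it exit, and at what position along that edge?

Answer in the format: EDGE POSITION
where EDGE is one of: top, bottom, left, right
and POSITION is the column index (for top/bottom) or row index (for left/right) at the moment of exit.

Answer: bottom 3

Derivation:
Step 1: enter (7,0), '.' pass, move up to (6,0)
Step 2: enter (6,0), '.' pass, move up to (5,0)
Step 3: enter (5,0), '.' pass, move up to (4,0)
Step 4: enter (4,0), '.' pass, move up to (3,0)
Step 5: enter (3,0), '.' pass, move up to (2,0)
Step 6: enter (2,0), '.' pass, move up to (1,0)
Step 7: enter (1,0), '/' deflects up->right, move right to (1,1)
Step 8: enter (1,1), '.' pass, move right to (1,2)
Step 9: enter (1,2), '.' pass, move right to (1,3)
Step 10: enter (1,3), '\' deflects right->down, move down to (2,3)
Step 11: enter (2,3), '.' pass, move down to (3,3)
Step 12: enter (3,3), '.' pass, move down to (4,3)
Step 13: enter (4,3), '.' pass, move down to (5,3)
Step 14: enter (5,3), '.' pass, move down to (6,3)
Step 15: enter (6,3), '.' pass, move down to (7,3)
Step 16: enter (7,3), '.' pass, move down to (8,3)
Step 17: at (8,3) — EXIT via bottom edge, pos 3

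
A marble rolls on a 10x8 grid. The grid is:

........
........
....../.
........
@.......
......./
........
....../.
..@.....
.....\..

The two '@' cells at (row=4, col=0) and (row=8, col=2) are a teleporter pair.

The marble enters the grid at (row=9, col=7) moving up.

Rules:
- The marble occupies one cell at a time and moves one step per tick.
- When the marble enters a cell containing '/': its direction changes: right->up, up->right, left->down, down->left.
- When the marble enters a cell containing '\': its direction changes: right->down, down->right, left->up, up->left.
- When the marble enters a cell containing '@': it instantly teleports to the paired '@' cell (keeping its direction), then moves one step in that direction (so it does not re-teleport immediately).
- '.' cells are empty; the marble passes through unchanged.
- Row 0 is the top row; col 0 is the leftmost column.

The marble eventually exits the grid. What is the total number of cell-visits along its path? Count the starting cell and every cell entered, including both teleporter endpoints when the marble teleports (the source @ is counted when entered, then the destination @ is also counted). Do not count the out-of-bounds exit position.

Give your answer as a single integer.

Answer: 5

Derivation:
Step 1: enter (9,7), '.' pass, move up to (8,7)
Step 2: enter (8,7), '.' pass, move up to (7,7)
Step 3: enter (7,7), '.' pass, move up to (6,7)
Step 4: enter (6,7), '.' pass, move up to (5,7)
Step 5: enter (5,7), '/' deflects up->right, move right to (5,8)
Step 6: at (5,8) — EXIT via right edge, pos 5
Path length (cell visits): 5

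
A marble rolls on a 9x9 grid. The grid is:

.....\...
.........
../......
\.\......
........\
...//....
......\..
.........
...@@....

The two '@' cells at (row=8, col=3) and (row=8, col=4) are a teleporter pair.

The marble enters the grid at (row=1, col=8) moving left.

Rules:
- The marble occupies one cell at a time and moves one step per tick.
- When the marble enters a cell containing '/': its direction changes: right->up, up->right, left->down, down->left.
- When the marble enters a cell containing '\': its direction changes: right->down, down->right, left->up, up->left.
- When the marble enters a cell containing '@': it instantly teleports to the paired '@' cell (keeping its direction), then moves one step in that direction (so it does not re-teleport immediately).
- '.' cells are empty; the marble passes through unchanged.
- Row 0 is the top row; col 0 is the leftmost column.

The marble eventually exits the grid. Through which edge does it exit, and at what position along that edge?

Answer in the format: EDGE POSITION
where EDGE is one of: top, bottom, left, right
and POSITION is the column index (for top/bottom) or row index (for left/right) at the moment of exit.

Step 1: enter (1,8), '.' pass, move left to (1,7)
Step 2: enter (1,7), '.' pass, move left to (1,6)
Step 3: enter (1,6), '.' pass, move left to (1,5)
Step 4: enter (1,5), '.' pass, move left to (1,4)
Step 5: enter (1,4), '.' pass, move left to (1,3)
Step 6: enter (1,3), '.' pass, move left to (1,2)
Step 7: enter (1,2), '.' pass, move left to (1,1)
Step 8: enter (1,1), '.' pass, move left to (1,0)
Step 9: enter (1,0), '.' pass, move left to (1,-1)
Step 10: at (1,-1) — EXIT via left edge, pos 1

Answer: left 1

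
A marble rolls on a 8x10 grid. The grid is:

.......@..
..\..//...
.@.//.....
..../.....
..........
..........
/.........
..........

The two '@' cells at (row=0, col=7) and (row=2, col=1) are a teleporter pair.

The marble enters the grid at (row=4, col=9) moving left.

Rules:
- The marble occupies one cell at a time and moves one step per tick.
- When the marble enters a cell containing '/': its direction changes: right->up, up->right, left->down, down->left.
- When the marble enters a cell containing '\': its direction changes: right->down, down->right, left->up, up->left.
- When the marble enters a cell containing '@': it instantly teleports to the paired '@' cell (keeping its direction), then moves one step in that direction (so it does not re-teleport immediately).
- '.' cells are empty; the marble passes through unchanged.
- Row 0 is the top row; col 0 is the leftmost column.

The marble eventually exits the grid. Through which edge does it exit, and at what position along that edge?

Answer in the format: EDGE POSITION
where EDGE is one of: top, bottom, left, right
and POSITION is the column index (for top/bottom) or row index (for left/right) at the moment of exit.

Answer: left 4

Derivation:
Step 1: enter (4,9), '.' pass, move left to (4,8)
Step 2: enter (4,8), '.' pass, move left to (4,7)
Step 3: enter (4,7), '.' pass, move left to (4,6)
Step 4: enter (4,6), '.' pass, move left to (4,5)
Step 5: enter (4,5), '.' pass, move left to (4,4)
Step 6: enter (4,4), '.' pass, move left to (4,3)
Step 7: enter (4,3), '.' pass, move left to (4,2)
Step 8: enter (4,2), '.' pass, move left to (4,1)
Step 9: enter (4,1), '.' pass, move left to (4,0)
Step 10: enter (4,0), '.' pass, move left to (4,-1)
Step 11: at (4,-1) — EXIT via left edge, pos 4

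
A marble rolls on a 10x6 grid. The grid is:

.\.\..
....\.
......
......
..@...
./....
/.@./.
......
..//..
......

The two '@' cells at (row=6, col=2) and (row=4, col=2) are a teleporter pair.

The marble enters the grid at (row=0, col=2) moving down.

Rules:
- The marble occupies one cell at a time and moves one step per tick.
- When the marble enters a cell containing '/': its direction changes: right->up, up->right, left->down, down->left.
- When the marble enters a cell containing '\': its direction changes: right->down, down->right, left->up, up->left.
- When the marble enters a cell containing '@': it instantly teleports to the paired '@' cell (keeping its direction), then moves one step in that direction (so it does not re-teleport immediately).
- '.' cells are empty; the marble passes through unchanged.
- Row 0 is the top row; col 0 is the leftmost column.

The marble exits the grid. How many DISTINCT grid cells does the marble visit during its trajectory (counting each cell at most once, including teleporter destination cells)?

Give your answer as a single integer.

Step 1: enter (0,2), '.' pass, move down to (1,2)
Step 2: enter (1,2), '.' pass, move down to (2,2)
Step 3: enter (2,2), '.' pass, move down to (3,2)
Step 4: enter (3,2), '.' pass, move down to (4,2)
Step 5: enter (4,2), '@' teleport (4,2)->(6,2), also enter (6,2), move down to (7,2)
Step 6: enter (7,2), '.' pass, move down to (8,2)
Step 7: enter (8,2), '/' deflects down->left, move left to (8,1)
Step 8: enter (8,1), '.' pass, move left to (8,0)
Step 9: enter (8,0), '.' pass, move left to (8,-1)
Step 10: at (8,-1) — EXIT via left edge, pos 8
Distinct cells visited: 10 (path length 10)

Answer: 10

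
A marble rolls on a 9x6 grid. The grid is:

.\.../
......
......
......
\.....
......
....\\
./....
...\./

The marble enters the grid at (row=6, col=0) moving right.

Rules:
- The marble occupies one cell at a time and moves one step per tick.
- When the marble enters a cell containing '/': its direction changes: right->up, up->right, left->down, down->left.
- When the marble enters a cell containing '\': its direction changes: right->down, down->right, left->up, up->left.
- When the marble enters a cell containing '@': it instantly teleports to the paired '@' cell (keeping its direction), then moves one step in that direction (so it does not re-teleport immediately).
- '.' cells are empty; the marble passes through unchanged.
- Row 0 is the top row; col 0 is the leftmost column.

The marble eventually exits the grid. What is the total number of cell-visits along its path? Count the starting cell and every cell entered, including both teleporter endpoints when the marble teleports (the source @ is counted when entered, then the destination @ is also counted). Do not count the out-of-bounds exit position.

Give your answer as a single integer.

Step 1: enter (6,0), '.' pass, move right to (6,1)
Step 2: enter (6,1), '.' pass, move right to (6,2)
Step 3: enter (6,2), '.' pass, move right to (6,3)
Step 4: enter (6,3), '.' pass, move right to (6,4)
Step 5: enter (6,4), '\' deflects right->down, move down to (7,4)
Step 6: enter (7,4), '.' pass, move down to (8,4)
Step 7: enter (8,4), '.' pass, move down to (9,4)
Step 8: at (9,4) — EXIT via bottom edge, pos 4
Path length (cell visits): 7

Answer: 7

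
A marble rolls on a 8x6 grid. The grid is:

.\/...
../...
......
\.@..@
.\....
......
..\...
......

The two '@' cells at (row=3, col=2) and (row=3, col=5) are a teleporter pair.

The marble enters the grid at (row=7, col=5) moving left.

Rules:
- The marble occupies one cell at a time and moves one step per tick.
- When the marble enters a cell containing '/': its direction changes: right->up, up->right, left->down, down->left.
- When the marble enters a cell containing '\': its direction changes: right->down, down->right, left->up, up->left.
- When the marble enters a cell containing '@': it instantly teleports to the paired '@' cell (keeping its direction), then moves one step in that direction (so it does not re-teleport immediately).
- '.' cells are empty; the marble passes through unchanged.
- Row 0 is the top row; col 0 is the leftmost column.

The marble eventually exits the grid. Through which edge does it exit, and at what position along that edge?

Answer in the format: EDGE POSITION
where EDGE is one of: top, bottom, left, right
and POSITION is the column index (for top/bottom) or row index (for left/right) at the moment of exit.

Step 1: enter (7,5), '.' pass, move left to (7,4)
Step 2: enter (7,4), '.' pass, move left to (7,3)
Step 3: enter (7,3), '.' pass, move left to (7,2)
Step 4: enter (7,2), '.' pass, move left to (7,1)
Step 5: enter (7,1), '.' pass, move left to (7,0)
Step 6: enter (7,0), '.' pass, move left to (7,-1)
Step 7: at (7,-1) — EXIT via left edge, pos 7

Answer: left 7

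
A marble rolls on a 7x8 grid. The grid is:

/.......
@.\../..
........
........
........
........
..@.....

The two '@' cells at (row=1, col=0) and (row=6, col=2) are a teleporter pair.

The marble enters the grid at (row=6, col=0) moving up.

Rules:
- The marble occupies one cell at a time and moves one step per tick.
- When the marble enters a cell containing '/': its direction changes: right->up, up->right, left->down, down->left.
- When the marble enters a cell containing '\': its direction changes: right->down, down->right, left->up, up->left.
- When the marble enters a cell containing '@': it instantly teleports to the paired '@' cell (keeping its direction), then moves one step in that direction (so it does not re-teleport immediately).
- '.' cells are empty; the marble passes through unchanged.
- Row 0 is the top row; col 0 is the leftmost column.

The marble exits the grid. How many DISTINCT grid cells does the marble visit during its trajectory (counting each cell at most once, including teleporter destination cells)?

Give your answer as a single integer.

Answer: 14

Derivation:
Step 1: enter (6,0), '.' pass, move up to (5,0)
Step 2: enter (5,0), '.' pass, move up to (4,0)
Step 3: enter (4,0), '.' pass, move up to (3,0)
Step 4: enter (3,0), '.' pass, move up to (2,0)
Step 5: enter (2,0), '.' pass, move up to (1,0)
Step 6: enter (1,0), '@' teleport (1,0)->(6,2), also enter (6,2), move up to (5,2)
Step 7: enter (5,2), '.' pass, move up to (4,2)
Step 8: enter (4,2), '.' pass, move up to (3,2)
Step 9: enter (3,2), '.' pass, move up to (2,2)
Step 10: enter (2,2), '.' pass, move up to (1,2)
Step 11: enter (1,2), '\' deflects up->left, move left to (1,1)
Step 12: enter (1,1), '.' pass, move left to (1,0)
Step 13: enter (1,0), '@' teleport (1,0)->(6,2), also enter (6,2), move left to (6,1)
Step 14: enter (6,1), '.' pass, move left to (6,0)
Step 15: enter (6,0), '.' pass, move left to (6,-1)
Step 16: at (6,-1) — EXIT via left edge, pos 6
Distinct cells visited: 14 (path length 17)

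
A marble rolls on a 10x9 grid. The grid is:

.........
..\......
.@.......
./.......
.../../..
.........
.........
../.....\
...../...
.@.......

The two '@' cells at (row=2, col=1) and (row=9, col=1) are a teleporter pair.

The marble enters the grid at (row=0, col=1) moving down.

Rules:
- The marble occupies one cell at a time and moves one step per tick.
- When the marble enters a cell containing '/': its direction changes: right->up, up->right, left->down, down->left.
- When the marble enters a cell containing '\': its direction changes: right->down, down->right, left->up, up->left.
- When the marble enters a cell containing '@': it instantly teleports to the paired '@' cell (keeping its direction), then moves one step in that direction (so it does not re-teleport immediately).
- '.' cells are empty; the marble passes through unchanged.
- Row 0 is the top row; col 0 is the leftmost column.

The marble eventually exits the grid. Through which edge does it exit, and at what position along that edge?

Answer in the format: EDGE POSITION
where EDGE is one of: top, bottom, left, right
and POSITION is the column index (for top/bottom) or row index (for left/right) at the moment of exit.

Step 1: enter (0,1), '.' pass, move down to (1,1)
Step 2: enter (1,1), '.' pass, move down to (2,1)
Step 3: enter (2,1), '@' teleport (2,1)->(9,1), also enter (9,1), move down to (10,1)
Step 4: at (10,1) — EXIT via bottom edge, pos 1

Answer: bottom 1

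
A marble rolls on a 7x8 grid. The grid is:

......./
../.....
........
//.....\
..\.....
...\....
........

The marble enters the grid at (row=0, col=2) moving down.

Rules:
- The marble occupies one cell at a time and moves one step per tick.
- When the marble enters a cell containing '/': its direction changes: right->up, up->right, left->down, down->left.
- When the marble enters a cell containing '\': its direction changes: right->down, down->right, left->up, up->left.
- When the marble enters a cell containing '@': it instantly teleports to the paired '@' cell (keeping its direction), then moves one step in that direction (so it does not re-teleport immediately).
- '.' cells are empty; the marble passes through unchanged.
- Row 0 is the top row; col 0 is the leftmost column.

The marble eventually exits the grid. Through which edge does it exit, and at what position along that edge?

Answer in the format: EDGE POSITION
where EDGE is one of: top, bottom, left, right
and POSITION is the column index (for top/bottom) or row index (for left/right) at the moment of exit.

Answer: left 1

Derivation:
Step 1: enter (0,2), '.' pass, move down to (1,2)
Step 2: enter (1,2), '/' deflects down->left, move left to (1,1)
Step 3: enter (1,1), '.' pass, move left to (1,0)
Step 4: enter (1,0), '.' pass, move left to (1,-1)
Step 5: at (1,-1) — EXIT via left edge, pos 1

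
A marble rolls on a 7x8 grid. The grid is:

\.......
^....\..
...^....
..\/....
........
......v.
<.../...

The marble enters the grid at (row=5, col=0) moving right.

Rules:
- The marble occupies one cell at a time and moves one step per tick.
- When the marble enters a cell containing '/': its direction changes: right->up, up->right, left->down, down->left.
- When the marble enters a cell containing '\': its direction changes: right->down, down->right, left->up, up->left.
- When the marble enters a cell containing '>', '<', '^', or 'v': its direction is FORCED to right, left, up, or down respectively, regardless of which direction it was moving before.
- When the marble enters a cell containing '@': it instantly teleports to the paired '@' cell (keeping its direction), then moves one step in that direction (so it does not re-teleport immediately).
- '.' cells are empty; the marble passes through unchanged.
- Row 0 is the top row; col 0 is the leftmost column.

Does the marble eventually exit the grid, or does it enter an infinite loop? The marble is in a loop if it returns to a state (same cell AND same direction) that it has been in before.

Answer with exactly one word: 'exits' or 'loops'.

Step 1: enter (5,0), '.' pass, move right to (5,1)
Step 2: enter (5,1), '.' pass, move right to (5,2)
Step 3: enter (5,2), '.' pass, move right to (5,3)
Step 4: enter (5,3), '.' pass, move right to (5,4)
Step 5: enter (5,4), '.' pass, move right to (5,5)
Step 6: enter (5,5), '.' pass, move right to (5,6)
Step 7: enter (5,6), 'v' forces right->down, move down to (6,6)
Step 8: enter (6,6), '.' pass, move down to (7,6)
Step 9: at (7,6) — EXIT via bottom edge, pos 6

Answer: exits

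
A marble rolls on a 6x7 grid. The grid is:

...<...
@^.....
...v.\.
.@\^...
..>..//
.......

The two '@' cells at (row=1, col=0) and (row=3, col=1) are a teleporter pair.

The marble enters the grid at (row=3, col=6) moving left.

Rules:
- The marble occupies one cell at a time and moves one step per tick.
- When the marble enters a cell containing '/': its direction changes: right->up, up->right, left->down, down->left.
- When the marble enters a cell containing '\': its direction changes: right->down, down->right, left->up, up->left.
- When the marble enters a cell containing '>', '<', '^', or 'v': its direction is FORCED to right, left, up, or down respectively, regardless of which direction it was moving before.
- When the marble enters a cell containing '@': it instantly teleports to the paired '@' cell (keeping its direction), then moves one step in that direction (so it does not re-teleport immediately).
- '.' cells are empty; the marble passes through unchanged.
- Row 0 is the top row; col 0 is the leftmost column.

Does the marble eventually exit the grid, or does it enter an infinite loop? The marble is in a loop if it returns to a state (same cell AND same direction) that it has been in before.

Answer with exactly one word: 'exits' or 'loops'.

Step 1: enter (3,6), '.' pass, move left to (3,5)
Step 2: enter (3,5), '.' pass, move left to (3,4)
Step 3: enter (3,4), '.' pass, move left to (3,3)
Step 4: enter (3,3), '^' forces left->up, move up to (2,3)
Step 5: enter (2,3), 'v' forces up->down, move down to (3,3)
Step 6: enter (3,3), '^' forces down->up, move up to (2,3)
Step 7: at (2,3) dir=up — LOOP DETECTED (seen before)

Answer: loops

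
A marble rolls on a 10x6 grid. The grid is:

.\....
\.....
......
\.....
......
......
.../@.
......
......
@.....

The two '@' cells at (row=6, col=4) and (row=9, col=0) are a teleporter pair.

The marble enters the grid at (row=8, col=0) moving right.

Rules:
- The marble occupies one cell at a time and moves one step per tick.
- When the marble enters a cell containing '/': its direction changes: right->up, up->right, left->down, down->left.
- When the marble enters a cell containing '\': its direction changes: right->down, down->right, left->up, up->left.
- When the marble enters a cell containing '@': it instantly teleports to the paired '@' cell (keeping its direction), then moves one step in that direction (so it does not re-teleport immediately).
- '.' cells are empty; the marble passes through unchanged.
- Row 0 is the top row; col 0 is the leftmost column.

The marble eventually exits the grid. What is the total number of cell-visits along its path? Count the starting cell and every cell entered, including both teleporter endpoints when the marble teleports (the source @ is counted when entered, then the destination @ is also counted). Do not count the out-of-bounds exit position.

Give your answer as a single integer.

Step 1: enter (8,0), '.' pass, move right to (8,1)
Step 2: enter (8,1), '.' pass, move right to (8,2)
Step 3: enter (8,2), '.' pass, move right to (8,3)
Step 4: enter (8,3), '.' pass, move right to (8,4)
Step 5: enter (8,4), '.' pass, move right to (8,5)
Step 6: enter (8,5), '.' pass, move right to (8,6)
Step 7: at (8,6) — EXIT via right edge, pos 8
Path length (cell visits): 6

Answer: 6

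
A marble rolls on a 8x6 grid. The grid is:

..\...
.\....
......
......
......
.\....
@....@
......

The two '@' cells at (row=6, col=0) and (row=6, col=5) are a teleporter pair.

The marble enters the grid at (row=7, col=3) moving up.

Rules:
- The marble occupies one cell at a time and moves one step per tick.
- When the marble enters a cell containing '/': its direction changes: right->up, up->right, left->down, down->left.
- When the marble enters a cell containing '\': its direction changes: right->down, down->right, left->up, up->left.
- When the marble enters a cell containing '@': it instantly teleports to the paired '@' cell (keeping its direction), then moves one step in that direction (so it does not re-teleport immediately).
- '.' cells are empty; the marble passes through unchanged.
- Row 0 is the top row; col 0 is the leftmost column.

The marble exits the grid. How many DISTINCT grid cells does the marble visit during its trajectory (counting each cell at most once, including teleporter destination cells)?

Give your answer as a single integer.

Answer: 8

Derivation:
Step 1: enter (7,3), '.' pass, move up to (6,3)
Step 2: enter (6,3), '.' pass, move up to (5,3)
Step 3: enter (5,3), '.' pass, move up to (4,3)
Step 4: enter (4,3), '.' pass, move up to (3,3)
Step 5: enter (3,3), '.' pass, move up to (2,3)
Step 6: enter (2,3), '.' pass, move up to (1,3)
Step 7: enter (1,3), '.' pass, move up to (0,3)
Step 8: enter (0,3), '.' pass, move up to (-1,3)
Step 9: at (-1,3) — EXIT via top edge, pos 3
Distinct cells visited: 8 (path length 8)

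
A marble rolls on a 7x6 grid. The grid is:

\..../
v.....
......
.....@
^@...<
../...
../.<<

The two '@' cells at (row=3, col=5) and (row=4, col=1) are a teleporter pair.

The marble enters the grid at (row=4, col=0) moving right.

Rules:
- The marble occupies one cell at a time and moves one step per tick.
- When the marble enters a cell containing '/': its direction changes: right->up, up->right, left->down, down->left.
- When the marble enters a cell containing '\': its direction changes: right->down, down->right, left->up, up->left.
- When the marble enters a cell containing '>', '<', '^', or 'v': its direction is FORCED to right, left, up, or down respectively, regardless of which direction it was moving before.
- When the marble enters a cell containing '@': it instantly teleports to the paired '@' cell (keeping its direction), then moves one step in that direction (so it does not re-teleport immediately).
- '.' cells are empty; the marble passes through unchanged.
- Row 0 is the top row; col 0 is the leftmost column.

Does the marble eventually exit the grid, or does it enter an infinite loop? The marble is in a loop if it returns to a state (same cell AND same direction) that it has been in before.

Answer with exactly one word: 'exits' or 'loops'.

Answer: loops

Derivation:
Step 1: enter (4,0), '^' forces right->up, move up to (3,0)
Step 2: enter (3,0), '.' pass, move up to (2,0)
Step 3: enter (2,0), '.' pass, move up to (1,0)
Step 4: enter (1,0), 'v' forces up->down, move down to (2,0)
Step 5: enter (2,0), '.' pass, move down to (3,0)
Step 6: enter (3,0), '.' pass, move down to (4,0)
Step 7: enter (4,0), '^' forces down->up, move up to (3,0)
Step 8: at (3,0) dir=up — LOOP DETECTED (seen before)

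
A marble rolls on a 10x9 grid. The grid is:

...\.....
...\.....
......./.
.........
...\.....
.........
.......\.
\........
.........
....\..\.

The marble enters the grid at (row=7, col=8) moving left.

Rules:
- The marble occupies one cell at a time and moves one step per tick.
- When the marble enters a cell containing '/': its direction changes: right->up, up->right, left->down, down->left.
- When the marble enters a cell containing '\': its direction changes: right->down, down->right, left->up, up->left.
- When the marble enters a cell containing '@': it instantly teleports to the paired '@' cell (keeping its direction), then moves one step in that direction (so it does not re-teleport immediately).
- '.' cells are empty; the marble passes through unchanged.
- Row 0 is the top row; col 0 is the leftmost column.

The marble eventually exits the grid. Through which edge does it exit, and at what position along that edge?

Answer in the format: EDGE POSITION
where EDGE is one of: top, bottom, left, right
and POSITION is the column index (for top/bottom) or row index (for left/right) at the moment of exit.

Step 1: enter (7,8), '.' pass, move left to (7,7)
Step 2: enter (7,7), '.' pass, move left to (7,6)
Step 3: enter (7,6), '.' pass, move left to (7,5)
Step 4: enter (7,5), '.' pass, move left to (7,4)
Step 5: enter (7,4), '.' pass, move left to (7,3)
Step 6: enter (7,3), '.' pass, move left to (7,2)
Step 7: enter (7,2), '.' pass, move left to (7,1)
Step 8: enter (7,1), '.' pass, move left to (7,0)
Step 9: enter (7,0), '\' deflects left->up, move up to (6,0)
Step 10: enter (6,0), '.' pass, move up to (5,0)
Step 11: enter (5,0), '.' pass, move up to (4,0)
Step 12: enter (4,0), '.' pass, move up to (3,0)
Step 13: enter (3,0), '.' pass, move up to (2,0)
Step 14: enter (2,0), '.' pass, move up to (1,0)
Step 15: enter (1,0), '.' pass, move up to (0,0)
Step 16: enter (0,0), '.' pass, move up to (-1,0)
Step 17: at (-1,0) — EXIT via top edge, pos 0

Answer: top 0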